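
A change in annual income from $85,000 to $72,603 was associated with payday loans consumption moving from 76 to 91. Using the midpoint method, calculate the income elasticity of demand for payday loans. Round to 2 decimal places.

-1.14

%ΔQ = (91 − 76)/[(76+91)/2] = 15/83.5 ≈ 0.1796.
%ΔY = (72,603 − 85,000)/[(85,000+72,603)/2] = -12397/78801.5 ≈ -0.1573.
E_I = %ΔQ/%ΔY ≈ -1.14.
E_I < 0: inferior good.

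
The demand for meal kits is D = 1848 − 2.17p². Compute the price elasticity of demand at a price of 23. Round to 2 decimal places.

At p = 23, D = 700.07.
dD/dp = −2·2.17·p = −99.82.
Point elasticity E = (dD/dp)·(p/D) = -99.82 × 23/700.07 ≈ -3.28.
|E| > 1, so demand is elastic at this price.

-3.28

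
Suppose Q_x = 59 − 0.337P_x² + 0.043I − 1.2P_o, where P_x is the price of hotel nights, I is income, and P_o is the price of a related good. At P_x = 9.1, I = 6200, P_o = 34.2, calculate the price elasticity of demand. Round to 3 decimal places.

-0.217

Evaluating quantity at (P_x, I, P_o) gives Q_x = 59 − 0.337(9.1)² + 0.043(6200) − 1.2(34.2) = 59 − 27.907 + 266.6 − 41.04 = 256.653.
∂Q_x/∂P_x = −2·0.337·P_x = -6.1334, so E_p = -6.1334·(9.1/256.653) ≈ -0.217.
|E_p| < 1: demand is inelastic.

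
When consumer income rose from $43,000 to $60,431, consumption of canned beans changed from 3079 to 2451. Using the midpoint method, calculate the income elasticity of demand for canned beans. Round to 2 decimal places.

-0.67

%ΔQ = (2451 − 3079)/[(3079+2451)/2] = -628/2765 ≈ -0.2271.
%ΔI = (60,431 − 43,000)/[(43,000+60,431)/2] = 17431/51715.5 ≈ 0.3371.
E_I = %ΔQ/%ΔI ≈ -0.67.
E_I < 0: inferior good.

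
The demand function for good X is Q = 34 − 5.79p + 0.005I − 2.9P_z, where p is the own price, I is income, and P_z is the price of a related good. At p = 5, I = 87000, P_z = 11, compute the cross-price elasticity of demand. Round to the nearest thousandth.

Q = 34 − 5.79(5) + 0.005(87000) − 2.9(11) = 34 − 28.95 + 435 − 31.9 = 408.15.
∂Q/∂P_z = −2.9, so E_xy = -2.9·(11/408.15) ≈ -0.078.
E_xy < 0: the goods are complements.

-0.078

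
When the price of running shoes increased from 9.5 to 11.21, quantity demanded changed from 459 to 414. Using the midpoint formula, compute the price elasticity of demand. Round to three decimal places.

%ΔQ = (414 − 459)/[(459 + 414)/2] = -45/436.5 ≈ -0.1031.
%ΔP = (11.21 − 9.5)/[(9.5 + 11.21)/2] = 1.71/10.355 ≈ 0.1651.
Arc elasticity E = %ΔQ/%ΔP ≈ -0.1031/0.1651 ≈ -0.624.
|E| < 1: demand is inelastic over this range.

-0.624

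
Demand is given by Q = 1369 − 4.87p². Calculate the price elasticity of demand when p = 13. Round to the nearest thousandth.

-3.015

At p = 13, Q = 545.97.
dQ/dp = −2·4.87·p = −126.62.
Point elasticity E = (dQ/dp)·(p/Q) = -126.62 × 13/545.97 ≈ -3.015.
|E| > 1, so demand is elastic at this price.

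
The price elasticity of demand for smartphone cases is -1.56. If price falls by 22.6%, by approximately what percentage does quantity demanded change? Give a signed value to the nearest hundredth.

%ΔQ ≈ E × %ΔP = (-1.56) × (-22.6%) ≈ 35.26%.

35.26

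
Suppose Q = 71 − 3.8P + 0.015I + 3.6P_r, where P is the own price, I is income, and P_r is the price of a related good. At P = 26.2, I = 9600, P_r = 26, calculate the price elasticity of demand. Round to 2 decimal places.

-0.48

Evaluating quantity at (P, I, P_r) gives Q = 71 − 3.8(26.2) + 0.015(9600) + 3.6(26) = 71 − 99.56 + 144 + 93.6 = 209.04.
∂Q/∂P = −3.8, so E_p = (−3.8)·(26.2/209.04) ≈ -0.48.
|E_p| < 1: demand is inelastic.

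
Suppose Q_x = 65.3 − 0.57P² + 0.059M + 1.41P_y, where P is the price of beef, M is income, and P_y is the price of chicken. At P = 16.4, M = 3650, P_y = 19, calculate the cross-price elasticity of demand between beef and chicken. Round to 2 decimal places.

Q_x = 65.3 − 0.57(16.4)² + 0.059(3650) + 1.41(19) = 65.3 − 153.3072 + 215.35 + 26.79 = 154.1328.
∂Q_x/∂P_y = +1.41, so E_xy = 1.41·(19/154.1328) ≈ 0.17.
E_xy > 0: the goods are substitutes.

0.17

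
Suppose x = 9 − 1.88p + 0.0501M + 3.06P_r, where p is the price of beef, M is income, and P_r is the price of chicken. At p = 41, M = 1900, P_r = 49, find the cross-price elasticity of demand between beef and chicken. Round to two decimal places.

0.85

At the given point, x = 9 − 1.88(41) + 0.0501(1900) + 3.06(49) = 9 − 77.08 + 95.19 + 149.94 = 177.05.
∂x/∂P_r = +3.06, so E_xy = 3.06·(49/177.05) ≈ 0.85.
E_xy > 0: the goods are substitutes.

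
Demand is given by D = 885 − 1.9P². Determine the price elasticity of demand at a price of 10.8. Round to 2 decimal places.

-0.67

At P = 10.8, D = 663.384.
dD/dP = −2·1.9·P = −41.04.
Point elasticity E = (dD/dP)·(P/D) = -41.04 × 10.8/663.384 ≈ -0.67.
|E| < 1, so demand is inelastic at this price.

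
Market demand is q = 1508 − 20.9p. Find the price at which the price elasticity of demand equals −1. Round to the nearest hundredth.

36.08

For linear demand q = a − bp, E = −bp/(a − bp). |E| = 1 ⇒ bp = a − bp ⇒ p = a/(2b).
p = 1508/(2·20.9) ≈ 36.08.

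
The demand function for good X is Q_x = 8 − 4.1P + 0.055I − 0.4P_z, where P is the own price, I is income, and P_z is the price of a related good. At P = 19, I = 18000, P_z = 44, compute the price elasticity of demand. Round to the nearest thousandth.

Q_x = 8 − 4.1(19) + 0.055(18000) − 0.4(44) = 8 − 77.9 + 990 − 17.6 = 902.5.
∂Q_x/∂P = −4.1, so E_p = (−4.1)·(19/902.5) ≈ -0.086.
|E_p| < 1: demand is inelastic.

-0.086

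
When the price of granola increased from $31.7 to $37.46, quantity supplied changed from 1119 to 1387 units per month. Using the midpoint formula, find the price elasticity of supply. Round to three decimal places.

1.284

%Δq = (1387 − 1119)/[(1119 + 1387)/2] = 268/1253 ≈ 0.2139.
%ΔP = (37.46 − 31.7)/[(31.7 + 37.46)/2] = 5.76/34.58 ≈ 0.1666.
Arc elasticity E = %Δq/%ΔP ≈ 0.2139/0.1666 ≈ 1.284.
|E| > 1: supply is elastic over this range.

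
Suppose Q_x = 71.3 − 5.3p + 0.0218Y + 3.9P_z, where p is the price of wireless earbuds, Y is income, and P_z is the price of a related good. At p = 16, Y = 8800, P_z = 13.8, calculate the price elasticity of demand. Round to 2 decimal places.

-0.37

At the given point, Q_x = 71.3 − 5.3(16) + 0.0218(8800) + 3.9(13.8) = 71.3 − 84.8 + 191.84 + 53.82 = 232.16.
∂Q_x/∂p = −5.3, so E_p = (−5.3)·(16/232.16) ≈ -0.37.
|E_p| < 1: demand is inelastic.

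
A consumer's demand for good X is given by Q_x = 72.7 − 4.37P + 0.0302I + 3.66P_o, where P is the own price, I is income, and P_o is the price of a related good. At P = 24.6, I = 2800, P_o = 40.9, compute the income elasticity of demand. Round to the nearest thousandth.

Substituting, Q_x = 72.7 − 4.37(24.6) + 0.0302(2800) + 3.66(40.9) = 72.7 − 107.502 + 84.56 + 149.694 = 199.452.
∂Q_x/∂I = +0.0302, so E_I = 0.0302·(2800/199.452) ≈ 0.424.
E_I ∈ (0,1): normal good (necessity).

0.424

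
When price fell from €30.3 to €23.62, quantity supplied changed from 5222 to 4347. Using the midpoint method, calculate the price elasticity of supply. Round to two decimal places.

%ΔQ = (4347 − 5222)/[(5222 + 4347)/2] = -875/4784.5 ≈ -0.1829.
%ΔP = (23.62 − 30.3)/[(30.3 + 23.62)/2] = -6.68/26.96 ≈ -0.2478.
Arc elasticity E = %ΔQ/%ΔP ≈ -0.1829/-0.2478 ≈ 0.74.
|E| < 1: supply is inelastic over this range.

0.74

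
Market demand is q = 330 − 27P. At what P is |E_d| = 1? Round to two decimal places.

For linear demand q = a − bP, E = −bP/(a − bP). |E| = 1 ⇒ bP = a − bP ⇒ P = a/(2b).
P = 330/(2·27) ≈ 6.11.

6.11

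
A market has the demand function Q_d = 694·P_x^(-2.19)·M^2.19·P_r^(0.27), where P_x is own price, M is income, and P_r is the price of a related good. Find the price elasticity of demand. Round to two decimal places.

For a Cobb–Douglas (constant-elasticity) form Q_d = A·P_x^α·…, the elasticity with respect to P_x equals the exponent α at every point.
Here the exponent on P_x is -2.19, so the price elasticity of demand is -2.19.

-2.19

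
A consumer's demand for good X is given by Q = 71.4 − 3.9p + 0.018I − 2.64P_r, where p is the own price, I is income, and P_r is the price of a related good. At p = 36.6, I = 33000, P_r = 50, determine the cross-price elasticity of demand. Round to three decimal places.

-0.338

First evaluate Q: 71.4 − 3.9(36.6) + 0.018(33000) − 2.64(50) = 71.4 − 142.74 + 594 − 132 = 390.66.
∂Q/∂P_r = −2.64, so E_xy = -2.64·(50/390.66) ≈ -0.338.
E_xy < 0: the goods are complements.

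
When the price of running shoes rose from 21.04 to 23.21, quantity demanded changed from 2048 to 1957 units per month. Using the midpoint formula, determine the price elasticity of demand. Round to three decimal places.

%Δq = (1957 − 2048)/[(2048 + 1957)/2] = -91/2002.5 ≈ -0.0454.
%Δp = (23.21 − 21.04)/[(21.04 + 23.21)/2] = 2.17/22.125 ≈ 0.0981.
Arc elasticity E = %Δq/%Δp ≈ -0.0454/0.0981 ≈ -0.463.
|E| < 1: demand is inelastic over this range.

-0.463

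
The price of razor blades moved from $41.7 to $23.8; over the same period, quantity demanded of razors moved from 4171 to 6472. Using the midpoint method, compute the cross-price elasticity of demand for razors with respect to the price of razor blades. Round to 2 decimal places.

-0.79

%ΔQ_x = (6472 − 4171)/[(4171+6472)/2] = 2301/5321.5 ≈ 0.4324.
%ΔP_y = (23.8 − 41.7)/[(41.7+23.8)/2] ≈ -0.5466.
E_xy = 0.4324/-0.5466 ≈ -0.79.
E_xy < 0, so razors and razor blades are complements.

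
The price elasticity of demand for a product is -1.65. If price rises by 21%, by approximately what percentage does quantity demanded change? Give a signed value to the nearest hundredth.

-34.65

%ΔQ ≈ E × %ΔP = (-1.65) × (21%) = -34.65%.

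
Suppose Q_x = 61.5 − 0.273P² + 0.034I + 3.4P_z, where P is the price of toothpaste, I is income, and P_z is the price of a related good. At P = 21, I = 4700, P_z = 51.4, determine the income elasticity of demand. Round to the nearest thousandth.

Q_x = 61.5 − 0.273(21)² + 0.034(4700) + 3.4(51.4) = 61.5 − 120.393 + 159.8 + 174.76 = 275.667.
∂Q_x/∂I = +0.034, so E_I = 0.034·(4700/275.667) ≈ 0.580.
E_I ∈ (0,1): normal good (necessity).

0.580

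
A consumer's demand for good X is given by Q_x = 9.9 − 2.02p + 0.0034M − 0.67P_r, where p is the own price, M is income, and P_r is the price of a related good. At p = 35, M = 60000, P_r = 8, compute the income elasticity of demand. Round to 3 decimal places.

Q_x = 9.9 − 2.02(35) + 0.0034(60000) − 0.67(8) = 9.9 − 70.7 + 204 − 5.36 = 137.84.
∂Q_x/∂M = +0.0034, so E_I = 0.0034·(60000/137.84) ≈ 1.480.
E_I > 1: normal good (luxury).

1.480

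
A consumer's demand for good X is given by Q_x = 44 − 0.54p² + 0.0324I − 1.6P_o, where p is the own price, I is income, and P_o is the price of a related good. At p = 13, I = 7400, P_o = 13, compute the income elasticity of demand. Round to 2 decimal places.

First evaluate Q_x: 44 − 0.54(13)² + 0.0324(7400) − 1.6(13) = 44 − 91.26 + 239.76 − 20.8 = 171.7.
∂Q_x/∂I = +0.0324, so E_I = 0.0324·(7400/171.7) ≈ 1.40.
E_I > 1: normal good (luxury).

1.40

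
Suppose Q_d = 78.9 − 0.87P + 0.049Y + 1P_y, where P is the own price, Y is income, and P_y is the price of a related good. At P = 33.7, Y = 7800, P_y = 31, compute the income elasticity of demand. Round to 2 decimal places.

First evaluate Q_d: 78.9 − 0.87(33.7) + 0.049(7800) + 1(31) = 78.9 − 29.319 + 382.2 + 31 = 462.781.
∂Q_d/∂Y = +0.049, so E_I = 0.049·(7800/462.781) ≈ 0.83.
E_I ∈ (0,1): normal good (necessity).

0.83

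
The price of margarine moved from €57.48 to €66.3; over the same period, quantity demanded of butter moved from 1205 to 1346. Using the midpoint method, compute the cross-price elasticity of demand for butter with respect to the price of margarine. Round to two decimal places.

%ΔQ_x = (1346 − 1205)/[(1205+1346)/2] = 141/1275.5 ≈ 0.1105.
%ΔP_y = (66.3 − 57.48)/[(57.48+66.3)/2] ≈ 0.1425.
E_xy = 0.1105/0.1425 ≈ 0.78.
E_xy > 0, so butter and margarine are substitutes.

0.78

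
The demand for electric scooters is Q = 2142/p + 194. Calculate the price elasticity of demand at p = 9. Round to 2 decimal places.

At p = 9, Q = 432.
dQ/dp = −2142/p² = −26.4444.
Point elasticity E = (dQ/dp)·(p/Q) = -26.4444 × 9/432 ≈ -0.55.
|E| < 1, so demand is inelastic at this price.

-0.55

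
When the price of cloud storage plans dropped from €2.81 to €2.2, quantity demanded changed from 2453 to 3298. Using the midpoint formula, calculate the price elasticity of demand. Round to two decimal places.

-1.21

%Δq = (3298 − 2453)/[(2453 + 3298)/2] = 845/2875.5 ≈ 0.2939.
%ΔP = (2.2 − 2.81)/[(2.81 + 2.2)/2] = -0.61/2.505 ≈ -0.2435.
Arc elasticity E = %Δq/%ΔP ≈ 0.2939/-0.2435 ≈ -1.21.
|E| > 1: demand is elastic over this range.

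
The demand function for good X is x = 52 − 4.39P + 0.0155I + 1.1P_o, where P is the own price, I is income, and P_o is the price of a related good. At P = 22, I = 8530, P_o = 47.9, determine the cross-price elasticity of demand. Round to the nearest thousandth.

First evaluate x: 52 − 4.39(22) + 0.0155(8530) + 1.1(47.9) = 52 − 96.58 + 132.215 + 52.69 = 140.325.
∂x/∂P_o = +1.1, so E_xy = 1.1·(47.9/140.325) ≈ 0.375.
E_xy > 0: the goods are substitutes.

0.375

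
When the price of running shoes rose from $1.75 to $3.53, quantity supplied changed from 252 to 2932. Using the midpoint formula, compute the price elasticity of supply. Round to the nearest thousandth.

%Δq = (2932 − 252)/[(252 + 2932)/2] = 2680/1592 ≈ 1.6834.
%ΔP = (3.53 − 1.75)/[(1.75 + 3.53)/2] = 1.78/2.64 ≈ 0.6742.
Arc elasticity E = %Δq/%ΔP ≈ 1.6834/0.6742 ≈ 2.497.
|E| > 1: supply is elastic over this range.

2.497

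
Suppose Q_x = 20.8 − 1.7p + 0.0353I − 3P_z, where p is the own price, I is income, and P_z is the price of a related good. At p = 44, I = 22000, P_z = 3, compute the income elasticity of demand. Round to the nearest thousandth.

1.088

Substituting, Q_x = 20.8 − 1.7(44) + 0.0353(22000) − 3(3) = 20.8 − 74.8 + 776.6 − 9 = 713.6.
∂Q_x/∂I = +0.0353, so E_I = 0.0353·(22000/713.6) ≈ 1.088.
E_I > 1: normal good (luxury).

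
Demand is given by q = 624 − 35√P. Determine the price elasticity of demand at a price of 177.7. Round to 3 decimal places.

-1.482

At P = 177.7, q = 157.4354.
dq/dP = −35/(2√P) = −35/(2·13.3304).
Point elasticity E = (dq/dP)·(P/q) = -1.3128 × 177.7/157.4354 ≈ -1.482.
|E| > 1, so demand is elastic at this price.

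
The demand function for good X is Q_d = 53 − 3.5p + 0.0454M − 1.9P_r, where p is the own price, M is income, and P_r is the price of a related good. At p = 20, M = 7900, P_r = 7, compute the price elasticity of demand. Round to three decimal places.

Q_d = 53 − 3.5(20) + 0.0454(7900) − 1.9(7) = 53 − 70 + 358.66 − 13.3 = 328.36.
∂Q_d/∂p = −3.5, so E_p = (−3.5)·(20/328.36) ≈ -0.213.
|E_p| < 1: demand is inelastic.

-0.213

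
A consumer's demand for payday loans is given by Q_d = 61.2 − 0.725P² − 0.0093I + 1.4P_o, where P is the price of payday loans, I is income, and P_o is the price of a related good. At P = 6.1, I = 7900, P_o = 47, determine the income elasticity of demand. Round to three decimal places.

-2.767

Substituting, Q_d = 61.2 − 0.725(6.1)² − 0.0093(7900) + 1.4(47) = 61.2 − 26.9773 − 73.47 + 65.8 = 26.5528.
∂Q_d/∂I = −0.0093, so E_I = -0.0093·(7900/26.5528) ≈ -2.767.
E_I < 0: inferior good.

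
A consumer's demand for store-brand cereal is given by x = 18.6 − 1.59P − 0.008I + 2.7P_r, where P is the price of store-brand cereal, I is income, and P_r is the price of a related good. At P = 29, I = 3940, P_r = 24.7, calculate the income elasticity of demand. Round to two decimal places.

-4.11

Substituting, x = 18.6 − 1.59(29) − 0.008(3940) + 2.7(24.7) = 18.6 − 46.11 − 31.52 + 66.69 = 7.66.
∂x/∂I = −0.008, so E_I = -0.008·(3940/7.66) ≈ -4.11.
E_I < 0: inferior good.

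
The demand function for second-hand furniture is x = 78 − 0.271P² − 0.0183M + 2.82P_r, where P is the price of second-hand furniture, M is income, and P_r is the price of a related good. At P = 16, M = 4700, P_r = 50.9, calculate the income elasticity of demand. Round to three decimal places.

At the given point, x = 78 − 0.271(16)² − 0.0183(4700) + 2.82(50.9) = 78 − 69.376 − 86.01 + 143.538 = 66.152.
∂x/∂M = −0.0183, so E_I = -0.0183·(4700/66.152) ≈ -1.300.
E_I < 0: inferior good.

-1.300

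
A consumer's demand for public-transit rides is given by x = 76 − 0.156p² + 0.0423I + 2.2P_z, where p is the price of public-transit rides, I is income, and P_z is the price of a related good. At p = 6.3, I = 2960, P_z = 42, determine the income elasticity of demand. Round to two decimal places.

0.44

x = 76 − 0.156(6.3)² + 0.0423(2960) + 2.2(42) = 76 − 6.1916 + 125.208 + 92.4 = 287.4164.
∂x/∂I = +0.0423, so E_I = 0.0423·(2960/287.4164) ≈ 0.44.
E_I ∈ (0,1): normal good (necessity).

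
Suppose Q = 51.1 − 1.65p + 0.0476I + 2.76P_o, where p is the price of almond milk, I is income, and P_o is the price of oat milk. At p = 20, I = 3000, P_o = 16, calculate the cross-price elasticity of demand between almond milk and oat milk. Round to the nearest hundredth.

0.22

Evaluating quantity at (p, I, P_o) gives Q = 51.1 − 1.65(20) + 0.0476(3000) + 2.76(16) = 51.1 − 33 + 142.8 + 44.16 = 205.06.
∂Q/∂P_o = +2.76, so E_xy = 2.76·(16/205.06) ≈ 0.22.
E_xy > 0: the goods are substitutes.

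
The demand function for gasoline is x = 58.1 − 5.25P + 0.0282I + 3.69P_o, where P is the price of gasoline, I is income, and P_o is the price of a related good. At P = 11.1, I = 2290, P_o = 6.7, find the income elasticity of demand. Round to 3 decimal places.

At the given point, x = 58.1 − 5.25(11.1) + 0.0282(2290) + 3.69(6.7) = 58.1 − 58.275 + 64.578 + 24.723 = 89.126.
∂x/∂I = +0.0282, so E_I = 0.0282·(2290/89.126) ≈ 0.725.
E_I ∈ (0,1): normal good (necessity).

0.725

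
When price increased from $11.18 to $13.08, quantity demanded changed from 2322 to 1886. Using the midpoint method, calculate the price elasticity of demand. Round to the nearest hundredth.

-1.32

%Δq = (1886 − 2322)/[(2322 + 1886)/2] = -436/2104 ≈ -0.2072.
%ΔP = (13.08 − 11.18)/[(11.18 + 13.08)/2] = 1.9/12.13 ≈ 0.1566.
Arc elasticity E = %Δq/%ΔP ≈ -0.2072/0.1566 ≈ -1.32.
|E| > 1: demand is elastic over this range.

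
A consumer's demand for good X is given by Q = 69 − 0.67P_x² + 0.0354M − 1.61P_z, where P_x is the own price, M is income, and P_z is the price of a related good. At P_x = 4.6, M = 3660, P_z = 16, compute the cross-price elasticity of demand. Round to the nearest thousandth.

-0.162

At the given point, Q = 69 − 0.67(4.6)² + 0.0354(3660) − 1.61(16) = 69 − 14.1772 + 129.564 − 25.76 = 158.6268.
∂Q/∂P_z = −1.61, so E_xy = -1.61·(16/158.6268) ≈ -0.162.
E_xy < 0: the goods are complements.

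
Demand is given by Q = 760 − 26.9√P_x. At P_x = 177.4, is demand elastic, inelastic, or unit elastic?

At P_x = 177.4, Q = 401.7146.
dQ/dP_x = −26.9/(2√P_x) = −26.9/(2·13.3192).
Point elasticity E = (dQ/dP_x)·(P_x/Q) = -1.0098 × 177.4/401.7146 ≈ -0.446.
|E| ≈ 0.446 < 1, so demand is inelastic.

inelastic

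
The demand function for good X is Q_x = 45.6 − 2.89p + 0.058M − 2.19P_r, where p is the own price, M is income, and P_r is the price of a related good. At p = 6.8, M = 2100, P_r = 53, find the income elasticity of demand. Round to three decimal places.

3.845

First evaluate Q_x: 45.6 − 2.89(6.8) + 0.058(2100) − 2.19(53) = 45.6 − 19.652 + 121.8 − 116.07 = 31.678.
∂Q_x/∂M = +0.058, so E_I = 0.058·(2100/31.678) ≈ 3.845.
E_I > 1: normal good (luxury).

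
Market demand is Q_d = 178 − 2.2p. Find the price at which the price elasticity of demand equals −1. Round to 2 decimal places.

40.45

For linear demand Q_d = a − bp, E = −bp/(a − bp). |E| = 1 ⇒ bp = a − bp ⇒ p = a/(2b).
p = 178/(2·2.2) ≈ 40.45.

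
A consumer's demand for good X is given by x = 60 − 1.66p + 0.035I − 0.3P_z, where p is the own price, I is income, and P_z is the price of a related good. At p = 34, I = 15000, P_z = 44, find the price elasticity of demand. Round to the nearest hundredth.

-0.11

At the given point, x = 60 − 1.66(34) + 0.035(15000) − 0.3(44) = 60 − 56.44 + 525 − 13.2 = 515.36.
∂x/∂p = −1.66, so E_p = (−1.66)·(34/515.36) ≈ -0.11.
|E_p| < 1: demand is inelastic.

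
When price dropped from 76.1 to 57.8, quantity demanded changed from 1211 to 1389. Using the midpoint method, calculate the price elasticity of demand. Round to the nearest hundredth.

%Δq = (1389 − 1211)/[(1211 + 1389)/2] = 178/1300 ≈ 0.1369.
%ΔP = (57.8 − 76.1)/[(76.1 + 57.8)/2] = -18.3/66.95 ≈ -0.2733.
Arc elasticity E = %Δq/%ΔP ≈ 0.1369/-0.2733 ≈ -0.50.
|E| < 1: demand is inelastic over this range.

-0.50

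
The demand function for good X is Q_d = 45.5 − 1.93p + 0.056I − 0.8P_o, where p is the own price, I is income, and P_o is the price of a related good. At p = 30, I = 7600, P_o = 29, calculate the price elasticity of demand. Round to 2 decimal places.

-0.15

First evaluate Q_d: 45.5 − 1.93(30) + 0.056(7600) − 0.8(29) = 45.5 − 57.9 + 425.6 − 23.2 = 390.
∂Q_d/∂p = −1.93, so E_p = (−1.93)·(30/390) ≈ -0.15.
|E_p| < 1: demand is inelastic.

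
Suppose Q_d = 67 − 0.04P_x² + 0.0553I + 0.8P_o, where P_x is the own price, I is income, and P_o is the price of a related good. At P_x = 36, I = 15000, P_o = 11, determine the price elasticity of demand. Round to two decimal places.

-0.12

At the given point, Q_d = 67 − 0.04(36)² + 0.0553(15000) + 0.8(11) = 67 − 51.84 + 829.5 + 8.8 = 853.46.
∂Q_d/∂P_x = −2·0.04·P_x = -2.88, so E_p = -2.88·(36/853.46) ≈ -0.12.
|E_p| < 1: demand is inelastic.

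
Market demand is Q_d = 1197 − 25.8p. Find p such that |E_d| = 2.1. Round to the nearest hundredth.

Set −bp/(a − bp) = −2.1 ⇒ bp = 2.1(a − bp) ⇒ bp(1+2.1) = 2.1·a.
p = 2.1·1197/(25.8·3.1) ≈ 31.43.

31.43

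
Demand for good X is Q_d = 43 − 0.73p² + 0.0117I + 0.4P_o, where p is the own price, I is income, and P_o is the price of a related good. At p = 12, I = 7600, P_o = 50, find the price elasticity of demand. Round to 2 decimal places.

-4.49

First evaluate Q_d: 43 − 0.73(12)² + 0.0117(7600) + 0.4(50) = 43 − 105.12 + 88.92 + 20 = 46.8.
∂Q_d/∂p = −2·0.73·p = -17.52, so E_p = -17.52·(12/46.8) ≈ -4.49.
|E_p| > 1: demand is elastic.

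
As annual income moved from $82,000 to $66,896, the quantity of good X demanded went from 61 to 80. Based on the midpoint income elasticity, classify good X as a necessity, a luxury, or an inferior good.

%ΔQ = (80 − 61)/[(61+80)/2] = 19/70.5 ≈ 0.2695.
%ΔI = (66,896 − 82,000)/[(82,000+66,896)/2] = -15104/74448 ≈ -0.2029.
E_I = %ΔQ/%ΔI ≈ -1.328.
E_I < 0: inferior good.

inferior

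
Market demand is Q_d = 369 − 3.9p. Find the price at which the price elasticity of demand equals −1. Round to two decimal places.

For linear demand Q_d = a − bp, E = −bp/(a − bp). |E| = 1 ⇒ bp = a − bp ⇒ p = a/(2b).
p = 369/(2·3.9) ≈ 47.31.

47.31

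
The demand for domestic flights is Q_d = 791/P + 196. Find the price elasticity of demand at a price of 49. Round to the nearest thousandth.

At P = 49, Q_d = 212.1429.
dQ_d/dP = −791/P² = −0.3294.
Point elasticity E = (dQ_d/dP)·(P/Q_d) = -0.3294 × 49/212.1429 ≈ -0.076.
|E| < 1, so demand is inelastic at this price.

-0.076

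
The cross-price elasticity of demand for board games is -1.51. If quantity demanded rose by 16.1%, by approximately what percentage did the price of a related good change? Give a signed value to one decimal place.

-10.7

%ΔQ ≈ E × %ΔP_y ⇒ %ΔP_y = %ΔQ / E = (16.1%)/(-1.51) ≈ -10.7%.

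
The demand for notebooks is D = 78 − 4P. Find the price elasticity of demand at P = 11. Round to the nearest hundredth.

At P = 11, D = 34.
dD/dP = −4.
Point elasticity E = (dD/dP)·(P/D) = -4 × 11/34 ≈ -1.29.
|E| > 1, so demand is elastic at this price.

-1.29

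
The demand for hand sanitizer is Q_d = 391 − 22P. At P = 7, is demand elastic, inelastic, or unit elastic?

inelastic

At P = 7, Q_d = 237.
dQ_d/dP = −22.
Point elasticity E = (dQ_d/dP)·(P/Q_d) = -22 × 7/237 ≈ -0.650.
|E| ≈ 0.650 < 1, so demand is inelastic.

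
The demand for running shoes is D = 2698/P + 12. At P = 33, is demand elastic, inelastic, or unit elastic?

inelastic

At P = 33, D = 93.7576.
dD/dP = −2698/P² = −2.4775.
Point elasticity E = (dD/dP)·(P/D) = -2.4775 × 33/93.7576 ≈ -0.872.
|E| ≈ 0.872 < 1, so demand is inelastic.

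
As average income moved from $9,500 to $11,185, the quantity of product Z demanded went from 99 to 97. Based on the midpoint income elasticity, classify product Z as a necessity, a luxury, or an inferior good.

inferior

%ΔQ = (97 − 99)/[(99+97)/2] = -2/98 ≈ -0.0204.
%ΔI = (11,185 − 9,500)/[(9,500+11,185)/2] = 1685/10342.5 ≈ 0.1629.
E_I = %ΔQ/%ΔI ≈ -0.125.
E_I < 0: inferior good.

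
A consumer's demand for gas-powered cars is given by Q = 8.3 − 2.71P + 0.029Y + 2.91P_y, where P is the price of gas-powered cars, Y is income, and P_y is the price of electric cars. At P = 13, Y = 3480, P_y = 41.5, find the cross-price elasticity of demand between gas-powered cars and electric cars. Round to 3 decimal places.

First evaluate Q: 8.3 − 2.71(13) + 0.029(3480) + 2.91(41.5) = 8.3 − 35.23 + 100.92 + 120.765 = 194.755.
∂Q/∂P_y = +2.91, so E_xy = 2.91·(41.5/194.755) ≈ 0.620.
E_xy > 0: the goods are substitutes.

0.620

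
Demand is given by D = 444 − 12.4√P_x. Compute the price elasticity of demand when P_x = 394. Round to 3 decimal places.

-0.622

At P_x = 394, D = 197.867.
dD/dP_x = −12.4/(2√P_x) = −12.4/(2·19.8494).
Point elasticity E = (dD/dP_x)·(P_x/D) = -0.3124 × 394/197.867 ≈ -0.622.
|E| < 1, so demand is inelastic at this price.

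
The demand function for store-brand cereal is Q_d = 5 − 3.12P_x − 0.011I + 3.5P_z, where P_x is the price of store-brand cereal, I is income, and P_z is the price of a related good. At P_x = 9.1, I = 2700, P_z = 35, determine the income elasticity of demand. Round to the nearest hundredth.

-0.43

Evaluating quantity at (P_x, I, P_z) gives Q_d = 5 − 3.12(9.1) − 0.011(2700) + 3.5(35) = 5 − 28.392 − 29.7 + 122.5 = 69.408.
∂Q_d/∂I = −0.011, so E_I = -0.011·(2700/69.408) ≈ -0.43.
E_I < 0: inferior good.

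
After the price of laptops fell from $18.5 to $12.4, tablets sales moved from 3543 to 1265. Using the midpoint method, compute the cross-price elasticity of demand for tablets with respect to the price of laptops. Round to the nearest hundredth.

%ΔQ_x = (1265 − 3543)/[(3543+1265)/2] = -2278/2404 ≈ -0.9476.
%ΔP_y = (12.4 − 18.5)/[(18.5+12.4)/2] ≈ -0.3948.
E_xy = -0.9476/-0.3948 ≈ 2.40.
E_xy > 0, so tablets and laptops are substitutes.

2.40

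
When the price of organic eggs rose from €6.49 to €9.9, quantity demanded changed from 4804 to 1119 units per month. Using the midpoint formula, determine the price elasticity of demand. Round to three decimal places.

%ΔQ = (1119 − 4804)/[(4804 + 1119)/2] = -3685/2961.5 ≈ -1.2443.
%ΔP = (9.9 − 6.49)/[(6.49 + 9.9)/2] = 3.41/8.195 ≈ 0.4161.
Arc elasticity E = %ΔQ/%ΔP ≈ -1.2443/0.4161 ≈ -2.990.
|E| > 1: demand is elastic over this range.

-2.990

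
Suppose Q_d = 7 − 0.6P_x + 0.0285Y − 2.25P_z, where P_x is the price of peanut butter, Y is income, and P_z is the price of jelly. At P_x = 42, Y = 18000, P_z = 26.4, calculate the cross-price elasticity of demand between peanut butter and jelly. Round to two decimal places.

-0.14

Q_d = 7 − 0.6(42) + 0.0285(18000) − 2.25(26.4) = 7 − 25.2 + 513 − 59.4 = 435.4.
∂Q_d/∂P_z = −2.25, so E_xy = -2.25·(26.4/435.4) ≈ -0.14.
E_xy < 0: the goods are complements.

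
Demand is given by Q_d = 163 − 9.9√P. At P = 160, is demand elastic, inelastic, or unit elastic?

elastic

At P = 160, Q_d = 37.7738.
dQ_d/dP = −9.9/(2√P) = −9.9/(2·12.6491).
Point elasticity E = (dQ_d/dP)·(P/Q_d) = -0.3913 × 160/37.7738 ≈ -1.658.
|E| ≈ 1.658 > 1, so demand is elastic.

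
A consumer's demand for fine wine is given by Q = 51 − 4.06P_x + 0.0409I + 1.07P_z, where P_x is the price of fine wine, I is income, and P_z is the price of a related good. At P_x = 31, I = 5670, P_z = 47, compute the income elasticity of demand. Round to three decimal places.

1.119

First evaluate Q: 51 − 4.06(31) + 0.0409(5670) + 1.07(47) = 51 − 125.86 + 231.903 + 50.29 = 207.333.
∂Q/∂I = +0.0409, so E_I = 0.0409·(5670/207.333) ≈ 1.119.
E_I > 1: normal good (luxury).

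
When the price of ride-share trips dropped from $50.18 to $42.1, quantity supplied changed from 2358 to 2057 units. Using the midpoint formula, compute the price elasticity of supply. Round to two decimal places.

%Δq = (2057 − 2358)/[(2358 + 2057)/2] = -301/2207.5 ≈ -0.1364.
%ΔP = (42.1 − 50.18)/[(50.18 + 42.1)/2] = -8.08/46.14 ≈ -0.1751.
Arc elasticity E = %Δq/%ΔP ≈ -0.1364/-0.1751 ≈ 0.78.
|E| < 1: supply is inelastic over this range.

0.78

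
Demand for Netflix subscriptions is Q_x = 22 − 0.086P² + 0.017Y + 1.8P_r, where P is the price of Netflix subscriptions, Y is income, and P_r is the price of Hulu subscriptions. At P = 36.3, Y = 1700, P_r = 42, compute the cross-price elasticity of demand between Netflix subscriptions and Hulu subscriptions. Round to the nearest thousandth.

5.737

Q_x = 22 − 0.086(36.3)² + 0.017(1700) + 1.8(42) = 22 − 113.3213 + 28.9 + 75.6 = 13.1787.
∂Q_x/∂P_r = +1.8, so E_xy = 1.8·(42/13.1787) ≈ 5.737.
E_xy > 0: the goods are substitutes.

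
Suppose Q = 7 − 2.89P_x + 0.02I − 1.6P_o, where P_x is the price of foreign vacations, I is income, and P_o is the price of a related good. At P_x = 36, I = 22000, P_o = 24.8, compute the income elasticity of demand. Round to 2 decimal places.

Substituting, Q = 7 − 2.89(36) + 0.02(22000) − 1.6(24.8) = 7 − 104.04 + 440 − 39.68 = 303.28.
∂Q/∂I = +0.02, so E_I = 0.02·(22000/303.28) ≈ 1.45.
E_I > 1: normal good (luxury).

1.45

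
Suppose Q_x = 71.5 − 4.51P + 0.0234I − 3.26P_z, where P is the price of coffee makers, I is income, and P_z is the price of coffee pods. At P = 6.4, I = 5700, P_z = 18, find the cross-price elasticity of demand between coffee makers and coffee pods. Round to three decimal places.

At the given point, Q_x = 71.5 − 4.51(6.4) + 0.0234(5700) − 3.26(18) = 71.5 − 28.864 + 133.38 − 58.68 = 117.336.
∂Q_x/∂P_z = −3.26, so E_xy = -3.26·(18/117.336) ≈ -0.500.
E_xy < 0: the goods are complements.

-0.500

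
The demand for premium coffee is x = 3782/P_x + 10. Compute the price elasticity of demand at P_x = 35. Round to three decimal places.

At P_x = 35, x = 118.0571.
dx/dP_x = −3782/P_x² = −3.0873.
Point elasticity E = (dx/dP_x)·(P_x/x) = -3.0873 × 35/118.0571 ≈ -0.915.
|E| < 1, so demand is inelastic at this price.

-0.915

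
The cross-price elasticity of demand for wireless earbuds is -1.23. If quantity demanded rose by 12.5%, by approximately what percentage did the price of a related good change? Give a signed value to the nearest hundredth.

-10.16

%ΔQ ≈ E × %ΔP_y ⇒ %ΔP_y = %ΔQ / E = (12.5%)/(-1.23) ≈ -10.16%.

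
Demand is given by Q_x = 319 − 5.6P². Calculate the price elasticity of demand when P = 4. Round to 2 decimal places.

At P = 4, Q_x = 229.4.
dQ_x/dP = −2·5.6·P = −44.8.
Point elasticity E = (dQ_x/dP)·(P/Q_x) = -44.8 × 4/229.4 ≈ -0.78.
|E| < 1, so demand is inelastic at this price.

-0.78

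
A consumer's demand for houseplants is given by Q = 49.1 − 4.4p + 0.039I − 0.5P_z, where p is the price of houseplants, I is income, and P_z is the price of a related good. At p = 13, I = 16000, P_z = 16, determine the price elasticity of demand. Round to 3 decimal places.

Evaluating quantity at (p, I, P_z) gives Q = 49.1 − 4.4(13) + 0.039(16000) − 0.5(16) = 49.1 − 57.2 + 624 − 8 = 607.9.
∂Q/∂p = −4.4, so E_p = (−4.4)·(13/607.9) ≈ -0.094.
|E_p| < 1: demand is inelastic.

-0.094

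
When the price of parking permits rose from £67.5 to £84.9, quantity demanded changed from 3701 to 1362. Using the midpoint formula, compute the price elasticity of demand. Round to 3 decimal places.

-4.046

%ΔQ = (1362 − 3701)/[(3701 + 1362)/2] = -2339/2531.5 ≈ -0.9240.
%ΔP = (84.9 − 67.5)/[(67.5 + 84.9)/2] = 17.4/76.2 ≈ 0.2283.
Arc elasticity E = %ΔQ/%ΔP ≈ -0.9240/0.2283 ≈ -4.046.
|E| > 1: demand is elastic over this range.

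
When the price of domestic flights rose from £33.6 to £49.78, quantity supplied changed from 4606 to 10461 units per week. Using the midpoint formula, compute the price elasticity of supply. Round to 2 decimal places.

2.00

%ΔQ = (10461 − 4606)/[(4606 + 10461)/2] = 5855/7533.5 ≈ 0.7772.
%ΔP = (49.78 − 33.6)/[(33.6 + 49.78)/2] = 16.18/41.69 ≈ 0.3881.
Arc elasticity E = %ΔQ/%ΔP ≈ 0.7772/0.3881 ≈ 2.00.
|E| > 1: supply is elastic over this range.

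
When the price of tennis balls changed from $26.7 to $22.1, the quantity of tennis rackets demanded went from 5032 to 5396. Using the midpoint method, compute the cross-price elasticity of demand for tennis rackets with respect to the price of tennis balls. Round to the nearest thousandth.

-0.370

%ΔQ_x = (5396 − 5032)/[(5032+5396)/2] = 364/5214 ≈ 0.0698.
%ΔP_y = (22.1 − 26.7)/[(26.7+22.1)/2] ≈ -0.1885.
E_xy = 0.0698/-0.1885 ≈ -0.370.
E_xy < 0, so tennis rackets and tennis balls are complements.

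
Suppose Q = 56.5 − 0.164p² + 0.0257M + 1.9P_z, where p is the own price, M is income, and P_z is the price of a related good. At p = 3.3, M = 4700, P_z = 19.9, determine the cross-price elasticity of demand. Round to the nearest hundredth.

Substituting, Q = 56.5 − 0.164(3.3)² + 0.0257(4700) + 1.9(19.9) = 56.5 − 1.786 + 120.79 + 37.81 = 213.314.
∂Q/∂P_z = +1.9, so E_xy = 1.9·(19.9/213.314) ≈ 0.18.
E_xy > 0: the goods are substitutes.

0.18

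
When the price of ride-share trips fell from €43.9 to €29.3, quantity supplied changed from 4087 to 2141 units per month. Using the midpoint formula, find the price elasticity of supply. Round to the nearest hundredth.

1.57

%ΔQ = (2141 − 4087)/[(4087 + 2141)/2] = -1946/3114 ≈ -0.6249.
%ΔP = (29.3 − 43.9)/[(43.9 + 29.3)/2] = -14.6/36.6 ≈ -0.3989.
Arc elasticity E = %ΔQ/%ΔP ≈ -0.6249/-0.3989 ≈ 1.57.
|E| > 1: supply is elastic over this range.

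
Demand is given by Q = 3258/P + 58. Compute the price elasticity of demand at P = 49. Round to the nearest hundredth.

At P = 49, Q = 124.4898.
dQ/dP = −3258/P² = −1.3569.
Point elasticity E = (dQ/dP)·(P/Q) = -1.3569 × 49/124.4898 ≈ -0.53.
|E| < 1, so demand is inelastic at this price.

-0.53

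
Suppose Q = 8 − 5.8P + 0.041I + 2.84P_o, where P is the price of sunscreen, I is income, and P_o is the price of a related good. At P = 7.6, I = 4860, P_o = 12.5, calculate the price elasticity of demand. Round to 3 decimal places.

Substituting, Q = 8 − 5.8(7.6) + 0.041(4860) + 2.84(12.5) = 8 − 44.08 + 199.26 + 35.5 = 198.68.
∂Q/∂P = −5.8, so E_p = (−5.8)·(7.6/198.68) ≈ -0.222.
|E_p| < 1: demand is inelastic.

-0.222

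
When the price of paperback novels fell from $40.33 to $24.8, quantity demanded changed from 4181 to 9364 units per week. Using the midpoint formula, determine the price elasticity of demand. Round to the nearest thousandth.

-1.605

%Δq = (9364 − 4181)/[(4181 + 9364)/2] = 5183/6772.5 ≈ 0.7653.
%Δp = (24.8 − 40.33)/[(40.33 + 24.8)/2] = -15.53/32.565 ≈ -0.4769.
Arc elasticity E = %Δq/%Δp ≈ 0.7653/-0.4769 ≈ -1.605.
|E| > 1: demand is elastic over this range.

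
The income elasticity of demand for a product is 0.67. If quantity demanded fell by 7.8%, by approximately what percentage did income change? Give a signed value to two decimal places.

%ΔQ ≈ E × %ΔI ⇒ %ΔI = %ΔQ / E = (-7.8%)/(0.67) ≈ -11.64%.

-11.64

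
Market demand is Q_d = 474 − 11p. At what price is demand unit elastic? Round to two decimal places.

For linear demand Q_d = a − bp, E = −bp/(a − bp). |E| = 1 ⇒ bp = a − bp ⇒ p = a/(2b).
p = 474/(2·11) ≈ 21.55.

21.55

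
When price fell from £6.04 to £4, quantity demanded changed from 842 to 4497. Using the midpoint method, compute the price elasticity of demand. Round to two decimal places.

%Δq = (4497 − 842)/[(842 + 4497)/2] = 3655/2669.5 ≈ 1.3692.
%ΔP = (4 − 6.04)/[(6.04 + 4)/2] = -2.04/5.02 ≈ -0.4064.
Arc elasticity E = %Δq/%ΔP ≈ 1.3692/-0.4064 ≈ -3.37.
|E| > 1: demand is elastic over this range.

-3.37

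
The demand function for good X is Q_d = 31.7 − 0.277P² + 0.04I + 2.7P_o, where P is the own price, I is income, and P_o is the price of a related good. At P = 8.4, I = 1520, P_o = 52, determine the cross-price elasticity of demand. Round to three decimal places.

0.658

First evaluate Q_d: 31.7 − 0.277(8.4)² + 0.04(1520) + 2.7(52) = 31.7 − 19.5451 + 60.8 + 140.4 = 213.3549.
∂Q_d/∂P_o = +2.7, so E_xy = 2.7·(52/213.3549) ≈ 0.658.
E_xy > 0: the goods are substitutes.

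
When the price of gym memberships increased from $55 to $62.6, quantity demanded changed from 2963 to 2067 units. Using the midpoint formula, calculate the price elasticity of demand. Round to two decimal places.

-2.76

%Δq = (2067 − 2963)/[(2963 + 2067)/2] = -896/2515 ≈ -0.3563.
%ΔP = (62.6 − 55)/[(55 + 62.6)/2] = 7.6/58.8 ≈ 0.1293.
Arc elasticity E = %Δq/%ΔP ≈ -0.3563/0.1293 ≈ -2.76.
|E| > 1: demand is elastic over this range.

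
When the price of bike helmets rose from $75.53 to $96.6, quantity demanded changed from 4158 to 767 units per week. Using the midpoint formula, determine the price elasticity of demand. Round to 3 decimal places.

%Δq = (767 − 4158)/[(4158 + 767)/2] = -3391/2462.5 ≈ -1.3771.
%ΔP = (96.6 − 75.53)/[(75.53 + 96.6)/2] = 21.07/86.065 ≈ 0.2448.
Arc elasticity E = %Δq/%ΔP ≈ -1.3771/0.2448 ≈ -5.625.
|E| > 1: demand is elastic over this range.

-5.625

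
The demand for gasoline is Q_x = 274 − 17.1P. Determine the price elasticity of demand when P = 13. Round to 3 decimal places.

At P = 13, Q_x = 51.7.
dQ_x/dP = −17.1.
Point elasticity E = (dQ_x/dP)·(P/Q_x) = -17.1 × 13/51.7 ≈ -4.300.
|E| > 1, so demand is elastic at this price.

-4.300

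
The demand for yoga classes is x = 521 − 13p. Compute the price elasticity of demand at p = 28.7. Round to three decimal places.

-2.523

At p = 28.7, x = 147.9.
dx/dp = −13.
Point elasticity E = (dx/dp)·(p/x) = -13 × 28.7/147.9 ≈ -2.523.
|E| > 1, so demand is elastic at this price.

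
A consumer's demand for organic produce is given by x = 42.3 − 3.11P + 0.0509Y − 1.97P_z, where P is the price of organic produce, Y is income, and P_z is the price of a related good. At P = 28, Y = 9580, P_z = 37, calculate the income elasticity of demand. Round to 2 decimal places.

1.32

Substituting, x = 42.3 − 3.11(28) + 0.0509(9580) − 1.97(37) = 42.3 − 87.08 + 487.622 − 72.89 = 369.952.
∂x/∂Y = +0.0509, so E_I = 0.0509·(9580/369.952) ≈ 1.32.
E_I > 1: normal good (luxury).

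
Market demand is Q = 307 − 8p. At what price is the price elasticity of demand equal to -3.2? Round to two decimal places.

Set −bp/(a − bp) = −3.2 ⇒ bp = 3.2(a − bp) ⇒ bp(1+3.2) = 3.2·a.
p = 3.2·307/(8·4.2) ≈ 29.24.

29.24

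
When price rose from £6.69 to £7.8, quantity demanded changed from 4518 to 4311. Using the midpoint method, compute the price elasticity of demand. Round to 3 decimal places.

%Δq = (4311 − 4518)/[(4518 + 4311)/2] = -207/4414.5 ≈ -0.0469.
%Δp = (7.8 − 6.69)/[(6.69 + 7.8)/2] = 1.11/7.245 ≈ 0.1532.
Arc elasticity E = %Δq/%Δp ≈ -0.0469/0.1532 ≈ -0.306.
|E| < 1: demand is inelastic over this range.

-0.306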